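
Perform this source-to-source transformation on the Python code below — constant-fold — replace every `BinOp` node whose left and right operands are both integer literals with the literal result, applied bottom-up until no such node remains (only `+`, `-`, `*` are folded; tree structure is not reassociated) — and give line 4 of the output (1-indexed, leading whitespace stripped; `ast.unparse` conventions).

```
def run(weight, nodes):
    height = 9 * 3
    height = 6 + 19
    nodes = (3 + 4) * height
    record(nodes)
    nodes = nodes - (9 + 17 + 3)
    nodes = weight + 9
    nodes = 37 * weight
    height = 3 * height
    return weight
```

nodes = 7 * height

Transformed code:
def run(weight, nodes):
    height = 27
    height = 25
    nodes = 7 * height
    record(nodes)
    nodes = nodes - 29
    nodes = weight + 9
    nodes = 37 * weight
    height = 3 * height
    return weight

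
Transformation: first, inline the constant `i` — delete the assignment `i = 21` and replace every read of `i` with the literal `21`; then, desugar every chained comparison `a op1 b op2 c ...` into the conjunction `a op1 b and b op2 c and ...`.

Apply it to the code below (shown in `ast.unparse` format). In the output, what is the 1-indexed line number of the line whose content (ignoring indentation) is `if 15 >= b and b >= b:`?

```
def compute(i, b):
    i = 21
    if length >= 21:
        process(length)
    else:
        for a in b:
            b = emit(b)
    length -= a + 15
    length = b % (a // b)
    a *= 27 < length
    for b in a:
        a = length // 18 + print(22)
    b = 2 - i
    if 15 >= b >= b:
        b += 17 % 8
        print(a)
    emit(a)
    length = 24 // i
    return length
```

13

Transformed code:
def compute(i, b):
    if length >= 21:
        process(length)
    else:
        for a in b:
            b = emit(b)
    length -= a + 15
    length = b % (a // b)
    a *= 27 < length
    for b in a:
        a = length // 18 + print(22)
    b = 2 - 21
    if 15 >= b and b >= b:
        b += 17 % 8
        print(a)
    emit(a)
    length = 24 // 21
    return length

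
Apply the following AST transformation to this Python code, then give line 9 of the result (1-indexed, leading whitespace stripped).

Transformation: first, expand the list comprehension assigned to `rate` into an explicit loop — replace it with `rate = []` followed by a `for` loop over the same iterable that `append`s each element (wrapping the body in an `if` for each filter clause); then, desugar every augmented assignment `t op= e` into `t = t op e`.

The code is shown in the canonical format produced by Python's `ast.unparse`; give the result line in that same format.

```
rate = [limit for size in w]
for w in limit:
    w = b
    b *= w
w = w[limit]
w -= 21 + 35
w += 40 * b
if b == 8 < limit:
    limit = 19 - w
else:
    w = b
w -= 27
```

w = w + 40 * b

Transformed code:
rate = []
for size in w:
    rate.append(limit)
for w in limit:
    w = b
    b = b * w
w = w[limit]
w = w - (21 + 35)
w = w + 40 * b
if b == 8 < limit:
    limit = 19 - w
else:
    w = b
w = w - 27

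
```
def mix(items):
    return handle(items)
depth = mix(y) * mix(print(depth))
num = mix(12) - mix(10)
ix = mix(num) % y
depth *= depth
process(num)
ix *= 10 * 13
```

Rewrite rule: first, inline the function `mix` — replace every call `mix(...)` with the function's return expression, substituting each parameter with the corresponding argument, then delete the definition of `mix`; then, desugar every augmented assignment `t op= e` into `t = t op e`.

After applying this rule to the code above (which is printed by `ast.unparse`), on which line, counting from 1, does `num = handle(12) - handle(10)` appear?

Transformed code:
depth = handle(y) * handle(print(depth))
num = handle(12) - handle(10)
ix = handle(num) % y
depth = depth * depth
process(num)
ix = ix * (10 * 13)

2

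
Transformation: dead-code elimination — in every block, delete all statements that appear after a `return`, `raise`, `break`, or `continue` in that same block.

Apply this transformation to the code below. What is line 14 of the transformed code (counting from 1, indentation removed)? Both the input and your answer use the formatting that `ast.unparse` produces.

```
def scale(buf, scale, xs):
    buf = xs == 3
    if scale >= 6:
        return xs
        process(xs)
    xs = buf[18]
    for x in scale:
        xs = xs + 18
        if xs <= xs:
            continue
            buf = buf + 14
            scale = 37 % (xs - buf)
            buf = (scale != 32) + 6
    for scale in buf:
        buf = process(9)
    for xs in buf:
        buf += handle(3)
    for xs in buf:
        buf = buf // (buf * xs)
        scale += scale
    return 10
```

for xs in buf:

Transformed code:
def scale(buf, scale, xs):
    buf = xs == 3
    if scale >= 6:
        return xs
    xs = buf[18]
    for x in scale:
        xs = xs + 18
        if xs <= xs:
            continue
    for scale in buf:
        buf = process(9)
    for xs in buf:
        buf += handle(3)
    for xs in buf:
        buf = buf // (buf * xs)
        scale += scale
    return 10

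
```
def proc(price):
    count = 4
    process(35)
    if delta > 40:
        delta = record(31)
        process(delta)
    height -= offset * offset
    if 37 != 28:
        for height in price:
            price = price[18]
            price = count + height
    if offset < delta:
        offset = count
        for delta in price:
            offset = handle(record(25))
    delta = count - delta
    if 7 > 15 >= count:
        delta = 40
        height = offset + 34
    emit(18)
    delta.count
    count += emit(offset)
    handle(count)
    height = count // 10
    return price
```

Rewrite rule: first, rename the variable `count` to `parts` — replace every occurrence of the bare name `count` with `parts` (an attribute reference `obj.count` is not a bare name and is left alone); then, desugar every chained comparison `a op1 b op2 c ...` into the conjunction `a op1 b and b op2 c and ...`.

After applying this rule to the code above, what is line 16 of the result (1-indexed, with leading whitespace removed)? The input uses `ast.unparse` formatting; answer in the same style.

delta = parts - delta

Transformed code:
def proc(price):
    parts = 4
    process(35)
    if delta > 40:
        delta = record(31)
        process(delta)
    height -= offset * offset
    if 37 != 28:
        for height in price:
            price = price[18]
            price = parts + height
    if offset < delta:
        offset = parts
        for delta in price:
            offset = handle(record(25))
    delta = parts - delta
    if 7 > 15 and 15 >= parts:
        delta = 40
        height = offset + 34
    emit(18)
    delta.count
    parts += emit(offset)
    handle(parts)
    height = parts // 10
    return price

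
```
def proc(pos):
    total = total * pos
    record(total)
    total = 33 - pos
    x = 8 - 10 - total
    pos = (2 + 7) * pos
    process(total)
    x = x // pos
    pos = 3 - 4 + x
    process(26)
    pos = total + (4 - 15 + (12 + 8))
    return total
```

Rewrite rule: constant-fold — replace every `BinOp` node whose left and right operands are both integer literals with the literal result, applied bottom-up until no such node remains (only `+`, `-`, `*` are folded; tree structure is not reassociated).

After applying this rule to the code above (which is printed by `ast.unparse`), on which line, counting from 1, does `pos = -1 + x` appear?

9

Transformed code:
def proc(pos):
    total = total * pos
    record(total)
    total = 33 - pos
    x = -2 - total
    pos = 9 * pos
    process(total)
    x = x // pos
    pos = -1 + x
    process(26)
    pos = total + 9
    return total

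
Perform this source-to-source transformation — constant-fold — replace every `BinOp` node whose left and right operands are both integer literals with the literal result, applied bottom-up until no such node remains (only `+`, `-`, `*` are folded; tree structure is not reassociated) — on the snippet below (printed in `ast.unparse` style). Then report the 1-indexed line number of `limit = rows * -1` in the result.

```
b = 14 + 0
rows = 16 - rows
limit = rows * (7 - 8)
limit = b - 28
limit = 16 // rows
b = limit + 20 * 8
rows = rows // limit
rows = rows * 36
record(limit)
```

Transformed code:
b = 14
rows = 16 - rows
limit = rows * -1
limit = b - 28
limit = 16 // rows
b = limit + 160
rows = rows // limit
rows = rows * 36
record(limit)

3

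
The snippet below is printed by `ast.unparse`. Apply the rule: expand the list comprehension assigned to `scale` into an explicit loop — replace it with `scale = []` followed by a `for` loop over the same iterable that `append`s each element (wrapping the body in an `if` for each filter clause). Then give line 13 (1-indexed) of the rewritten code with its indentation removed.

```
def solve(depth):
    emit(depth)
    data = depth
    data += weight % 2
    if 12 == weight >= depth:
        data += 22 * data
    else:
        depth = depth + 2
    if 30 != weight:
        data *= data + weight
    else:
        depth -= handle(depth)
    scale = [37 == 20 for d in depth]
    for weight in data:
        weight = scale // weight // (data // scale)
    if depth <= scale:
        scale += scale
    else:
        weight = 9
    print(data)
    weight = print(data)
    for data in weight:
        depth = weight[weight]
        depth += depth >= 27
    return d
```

scale = []

Transformed code:
def solve(depth):
    emit(depth)
    data = depth
    data += weight % 2
    if 12 == weight >= depth:
        data += 22 * data
    else:
        depth = depth + 2
    if 30 != weight:
        data *= data + weight
    else:
        depth -= handle(depth)
    scale = []
    for d in depth:
        scale.append(37 == 20)
    for weight in data:
        weight = scale // weight // (data // scale)
    if depth <= scale:
        scale += scale
    else:
        weight = 9
    print(data)
    weight = print(data)
    for data in weight:
        depth = weight[weight]
        depth += depth >= 27
    return d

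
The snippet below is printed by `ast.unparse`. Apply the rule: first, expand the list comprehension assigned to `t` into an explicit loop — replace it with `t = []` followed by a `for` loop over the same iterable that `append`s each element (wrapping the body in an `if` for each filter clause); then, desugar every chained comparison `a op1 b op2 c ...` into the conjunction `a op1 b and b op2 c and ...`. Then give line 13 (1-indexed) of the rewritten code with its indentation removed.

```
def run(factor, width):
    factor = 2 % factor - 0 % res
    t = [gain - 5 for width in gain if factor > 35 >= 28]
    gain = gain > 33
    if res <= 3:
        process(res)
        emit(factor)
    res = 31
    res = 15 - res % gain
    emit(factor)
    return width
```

emit(factor)

Transformed code:
def run(factor, width):
    factor = 2 % factor - 0 % res
    t = []
    for width in gain:
        if factor > 35 and 35 >= 28:
            t.append(gain - 5)
    gain = gain > 33
    if res <= 3:
        process(res)
        emit(factor)
    res = 31
    res = 15 - res % gain
    emit(factor)
    return width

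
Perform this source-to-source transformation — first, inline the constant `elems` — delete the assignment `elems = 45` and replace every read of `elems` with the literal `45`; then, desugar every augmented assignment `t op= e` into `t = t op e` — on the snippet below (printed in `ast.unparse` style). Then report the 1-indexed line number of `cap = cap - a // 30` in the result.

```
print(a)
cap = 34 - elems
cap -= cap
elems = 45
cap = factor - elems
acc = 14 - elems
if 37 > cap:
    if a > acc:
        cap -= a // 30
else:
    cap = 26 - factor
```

Transformed code:
print(a)
cap = 34 - 45
cap = cap - cap
cap = factor - 45
acc = 14 - 45
if 37 > cap:
    if a > acc:
        cap = cap - a // 30
else:
    cap = 26 - factor

8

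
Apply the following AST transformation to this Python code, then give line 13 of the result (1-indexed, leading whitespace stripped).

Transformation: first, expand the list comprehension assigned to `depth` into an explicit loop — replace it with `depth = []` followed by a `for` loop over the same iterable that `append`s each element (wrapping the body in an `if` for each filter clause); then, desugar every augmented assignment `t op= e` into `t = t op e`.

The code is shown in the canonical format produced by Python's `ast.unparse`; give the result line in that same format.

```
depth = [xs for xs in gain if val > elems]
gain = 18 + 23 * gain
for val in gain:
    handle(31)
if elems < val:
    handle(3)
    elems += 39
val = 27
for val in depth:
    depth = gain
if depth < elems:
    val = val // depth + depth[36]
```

depth = gain

Transformed code:
depth = []
for xs in gain:
    if val > elems:
        depth.append(xs)
gain = 18 + 23 * gain
for val in gain:
    handle(31)
if elems < val:
    handle(3)
    elems = elems + 39
val = 27
for val in depth:
    depth = gain
if depth < elems:
    val = val // depth + depth[36]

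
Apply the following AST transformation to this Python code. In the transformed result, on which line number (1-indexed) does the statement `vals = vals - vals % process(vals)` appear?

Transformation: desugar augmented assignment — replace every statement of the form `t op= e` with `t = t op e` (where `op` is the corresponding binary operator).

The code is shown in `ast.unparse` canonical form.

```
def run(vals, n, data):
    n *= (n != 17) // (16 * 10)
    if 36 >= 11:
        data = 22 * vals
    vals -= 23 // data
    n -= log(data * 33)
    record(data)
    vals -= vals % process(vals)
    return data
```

8

Transformed code:
def run(vals, n, data):
    n = n * ((n != 17) // (16 * 10))
    if 36 >= 11:
        data = 22 * vals
    vals = vals - 23 // data
    n = n - log(data * 33)
    record(data)
    vals = vals - vals % process(vals)
    return data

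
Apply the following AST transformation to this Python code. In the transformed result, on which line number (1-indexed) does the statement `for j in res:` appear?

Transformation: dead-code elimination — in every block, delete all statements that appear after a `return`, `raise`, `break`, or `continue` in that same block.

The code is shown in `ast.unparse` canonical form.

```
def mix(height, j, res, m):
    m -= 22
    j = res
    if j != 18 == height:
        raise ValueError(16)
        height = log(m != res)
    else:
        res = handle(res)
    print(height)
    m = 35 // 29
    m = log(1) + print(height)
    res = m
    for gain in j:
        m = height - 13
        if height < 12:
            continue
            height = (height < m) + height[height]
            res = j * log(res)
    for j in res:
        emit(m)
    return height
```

16

Transformed code:
def mix(height, j, res, m):
    m -= 22
    j = res
    if j != 18 == height:
        raise ValueError(16)
    else:
        res = handle(res)
    print(height)
    m = 35 // 29
    m = log(1) + print(height)
    res = m
    for gain in j:
        m = height - 13
        if height < 12:
            continue
    for j in res:
        emit(m)
    return height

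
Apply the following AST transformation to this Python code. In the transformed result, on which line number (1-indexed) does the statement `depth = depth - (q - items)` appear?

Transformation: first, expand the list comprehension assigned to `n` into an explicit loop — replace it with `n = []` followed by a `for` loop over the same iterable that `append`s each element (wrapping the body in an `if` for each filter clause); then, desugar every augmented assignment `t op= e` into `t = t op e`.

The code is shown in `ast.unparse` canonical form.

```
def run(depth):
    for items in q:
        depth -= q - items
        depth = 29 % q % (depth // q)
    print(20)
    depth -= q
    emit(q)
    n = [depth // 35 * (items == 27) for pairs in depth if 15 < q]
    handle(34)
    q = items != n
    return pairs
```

Transformed code:
def run(depth):
    for items in q:
        depth = depth - (q - items)
        depth = 29 % q % (depth // q)
    print(20)
    depth = depth - q
    emit(q)
    n = []
    for pairs in depth:
        if 15 < q:
            n.append(depth // 35 * (items == 27))
    handle(34)
    q = items != n
    return pairs

3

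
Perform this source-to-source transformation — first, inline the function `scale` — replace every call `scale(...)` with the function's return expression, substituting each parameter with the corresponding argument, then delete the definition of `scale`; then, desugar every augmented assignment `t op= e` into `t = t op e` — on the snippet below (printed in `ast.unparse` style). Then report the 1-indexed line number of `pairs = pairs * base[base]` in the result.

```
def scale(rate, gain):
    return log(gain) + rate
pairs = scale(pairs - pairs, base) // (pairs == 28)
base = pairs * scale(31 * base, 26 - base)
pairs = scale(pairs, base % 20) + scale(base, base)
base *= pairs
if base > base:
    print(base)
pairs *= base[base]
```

Transformed code:
pairs = (log(base) + (pairs - pairs)) // (pairs == 28)
base = pairs * (log(26 - base) + 31 * base)
pairs = log(base % 20) + pairs + (log(base) + base)
base = base * pairs
if base > base:
    print(base)
pairs = pairs * base[base]

7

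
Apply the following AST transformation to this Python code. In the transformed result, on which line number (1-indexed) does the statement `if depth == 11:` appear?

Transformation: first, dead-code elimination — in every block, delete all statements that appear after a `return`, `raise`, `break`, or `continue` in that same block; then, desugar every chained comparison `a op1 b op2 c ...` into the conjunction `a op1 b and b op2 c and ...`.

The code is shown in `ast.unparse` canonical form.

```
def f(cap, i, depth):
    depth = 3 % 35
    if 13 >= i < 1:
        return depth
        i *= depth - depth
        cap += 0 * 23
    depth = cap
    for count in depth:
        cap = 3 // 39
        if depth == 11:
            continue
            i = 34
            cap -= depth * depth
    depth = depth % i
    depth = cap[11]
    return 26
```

8

Transformed code:
def f(cap, i, depth):
    depth = 3 % 35
    if 13 >= i and i < 1:
        return depth
    depth = cap
    for count in depth:
        cap = 3 // 39
        if depth == 11:
            continue
    depth = depth % i
    depth = cap[11]
    return 26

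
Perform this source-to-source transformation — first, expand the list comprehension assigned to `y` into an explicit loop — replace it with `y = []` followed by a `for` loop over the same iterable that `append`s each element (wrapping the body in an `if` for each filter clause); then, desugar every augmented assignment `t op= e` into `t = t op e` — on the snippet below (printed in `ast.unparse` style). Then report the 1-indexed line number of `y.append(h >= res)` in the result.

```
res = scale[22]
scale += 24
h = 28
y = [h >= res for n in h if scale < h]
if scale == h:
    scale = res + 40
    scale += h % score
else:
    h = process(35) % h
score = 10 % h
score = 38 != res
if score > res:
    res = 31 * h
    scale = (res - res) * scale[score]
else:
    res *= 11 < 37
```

Transformed code:
res = scale[22]
scale = scale + 24
h = 28
y = []
for n in h:
    if scale < h:
        y.append(h >= res)
if scale == h:
    scale = res + 40
    scale = scale + h % score
else:
    h = process(35) % h
score = 10 % h
score = 38 != res
if score > res:
    res = 31 * h
    scale = (res - res) * scale[score]
else:
    res = res * (11 < 37)

7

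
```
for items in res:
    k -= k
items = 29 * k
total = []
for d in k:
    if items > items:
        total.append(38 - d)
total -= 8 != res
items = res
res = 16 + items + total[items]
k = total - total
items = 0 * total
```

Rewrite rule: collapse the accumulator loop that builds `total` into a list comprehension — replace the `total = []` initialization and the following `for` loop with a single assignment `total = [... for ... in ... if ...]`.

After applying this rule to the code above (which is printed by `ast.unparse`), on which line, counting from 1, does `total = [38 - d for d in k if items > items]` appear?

Transformed code:
for items in res:
    k -= k
items = 29 * k
total = [38 - d for d in k if items > items]
total -= 8 != res
items = res
res = 16 + items + total[items]
k = total - total
items = 0 * total

4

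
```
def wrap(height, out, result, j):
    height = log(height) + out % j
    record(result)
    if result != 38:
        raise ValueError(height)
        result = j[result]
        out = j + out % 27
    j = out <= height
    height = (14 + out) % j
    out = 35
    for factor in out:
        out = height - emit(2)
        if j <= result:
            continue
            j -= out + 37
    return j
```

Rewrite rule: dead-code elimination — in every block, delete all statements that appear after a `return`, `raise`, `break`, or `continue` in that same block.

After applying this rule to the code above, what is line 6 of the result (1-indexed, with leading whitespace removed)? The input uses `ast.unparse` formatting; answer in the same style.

j = out <= height

Transformed code:
def wrap(height, out, result, j):
    height = log(height) + out % j
    record(result)
    if result != 38:
        raise ValueError(height)
    j = out <= height
    height = (14 + out) % j
    out = 35
    for factor in out:
        out = height - emit(2)
        if j <= result:
            continue
    return j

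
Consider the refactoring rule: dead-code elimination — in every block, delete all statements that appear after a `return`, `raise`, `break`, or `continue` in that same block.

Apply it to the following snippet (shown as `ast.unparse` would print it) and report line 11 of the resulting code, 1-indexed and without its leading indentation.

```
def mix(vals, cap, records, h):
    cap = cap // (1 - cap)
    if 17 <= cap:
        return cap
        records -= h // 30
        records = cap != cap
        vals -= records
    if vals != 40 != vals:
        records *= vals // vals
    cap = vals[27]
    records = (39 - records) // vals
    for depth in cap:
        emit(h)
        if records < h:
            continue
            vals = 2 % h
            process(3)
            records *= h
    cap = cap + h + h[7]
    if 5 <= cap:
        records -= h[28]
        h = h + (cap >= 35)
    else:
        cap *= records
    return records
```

Transformed code:
def mix(vals, cap, records, h):
    cap = cap // (1 - cap)
    if 17 <= cap:
        return cap
    if vals != 40 != vals:
        records *= vals // vals
    cap = vals[27]
    records = (39 - records) // vals
    for depth in cap:
        emit(h)
        if records < h:
            continue
    cap = cap + h + h[7]
    if 5 <= cap:
        records -= h[28]
        h = h + (cap >= 35)
    else:
        cap *= records
    return records

if records < h:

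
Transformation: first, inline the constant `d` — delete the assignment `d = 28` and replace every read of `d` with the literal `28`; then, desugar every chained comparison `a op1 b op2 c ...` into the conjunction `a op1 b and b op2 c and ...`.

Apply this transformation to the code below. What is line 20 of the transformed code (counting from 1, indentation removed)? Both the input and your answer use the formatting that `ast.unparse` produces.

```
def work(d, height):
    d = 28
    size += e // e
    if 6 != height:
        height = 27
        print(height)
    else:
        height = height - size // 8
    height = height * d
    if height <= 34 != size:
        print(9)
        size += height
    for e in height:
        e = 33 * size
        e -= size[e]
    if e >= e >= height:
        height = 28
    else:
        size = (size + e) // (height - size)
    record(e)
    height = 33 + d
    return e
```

Transformed code:
def work(d, height):
    size += e // e
    if 6 != height:
        height = 27
        print(height)
    else:
        height = height - size // 8
    height = height * 28
    if height <= 34 and 34 != size:
        print(9)
        size += height
    for e in height:
        e = 33 * size
        e -= size[e]
    if e >= e and e >= height:
        height = 28
    else:
        size = (size + e) // (height - size)
    record(e)
    height = 33 + 28
    return e

height = 33 + 28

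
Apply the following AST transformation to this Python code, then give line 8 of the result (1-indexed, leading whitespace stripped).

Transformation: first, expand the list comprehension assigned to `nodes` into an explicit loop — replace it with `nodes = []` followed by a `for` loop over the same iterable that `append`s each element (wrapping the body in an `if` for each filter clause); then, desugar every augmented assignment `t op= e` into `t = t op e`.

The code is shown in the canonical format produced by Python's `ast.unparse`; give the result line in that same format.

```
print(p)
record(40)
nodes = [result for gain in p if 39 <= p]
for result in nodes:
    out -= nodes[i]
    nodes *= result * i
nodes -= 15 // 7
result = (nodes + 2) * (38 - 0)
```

Transformed code:
print(p)
record(40)
nodes = []
for gain in p:
    if 39 <= p:
        nodes.append(result)
for result in nodes:
    out = out - nodes[i]
    nodes = nodes * (result * i)
nodes = nodes - 15 // 7
result = (nodes + 2) * (38 - 0)

out = out - nodes[i]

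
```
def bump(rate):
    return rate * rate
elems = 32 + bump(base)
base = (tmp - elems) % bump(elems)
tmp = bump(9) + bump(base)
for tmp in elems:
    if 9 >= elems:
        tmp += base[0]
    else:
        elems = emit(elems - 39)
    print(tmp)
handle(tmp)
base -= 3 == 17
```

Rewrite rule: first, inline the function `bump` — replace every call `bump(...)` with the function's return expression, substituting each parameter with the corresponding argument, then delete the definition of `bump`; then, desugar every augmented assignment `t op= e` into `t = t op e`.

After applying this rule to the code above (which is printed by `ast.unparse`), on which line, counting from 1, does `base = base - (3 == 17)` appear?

11

Transformed code:
elems = 32 + base * base
base = (tmp - elems) % (elems * elems)
tmp = 9 * 9 + base * base
for tmp in elems:
    if 9 >= elems:
        tmp = tmp + base[0]
    else:
        elems = emit(elems - 39)
    print(tmp)
handle(tmp)
base = base - (3 == 17)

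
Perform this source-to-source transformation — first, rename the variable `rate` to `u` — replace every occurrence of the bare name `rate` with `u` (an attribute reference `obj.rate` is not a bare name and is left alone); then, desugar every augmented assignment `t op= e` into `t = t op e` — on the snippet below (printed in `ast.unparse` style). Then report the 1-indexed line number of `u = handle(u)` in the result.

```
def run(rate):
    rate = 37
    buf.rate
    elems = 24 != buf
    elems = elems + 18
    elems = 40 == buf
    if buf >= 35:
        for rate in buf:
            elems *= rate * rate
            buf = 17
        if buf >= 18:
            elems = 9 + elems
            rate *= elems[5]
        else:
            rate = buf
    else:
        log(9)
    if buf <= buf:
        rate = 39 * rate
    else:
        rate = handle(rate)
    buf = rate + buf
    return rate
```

21

Transformed code:
def run(u):
    u = 37
    buf.rate
    elems = 24 != buf
    elems = elems + 18
    elems = 40 == buf
    if buf >= 35:
        for u in buf:
            elems = elems * (u * u)
            buf = 17
        if buf >= 18:
            elems = 9 + elems
            u = u * elems[5]
        else:
            u = buf
    else:
        log(9)
    if buf <= buf:
        u = 39 * u
    else:
        u = handle(u)
    buf = u + buf
    return u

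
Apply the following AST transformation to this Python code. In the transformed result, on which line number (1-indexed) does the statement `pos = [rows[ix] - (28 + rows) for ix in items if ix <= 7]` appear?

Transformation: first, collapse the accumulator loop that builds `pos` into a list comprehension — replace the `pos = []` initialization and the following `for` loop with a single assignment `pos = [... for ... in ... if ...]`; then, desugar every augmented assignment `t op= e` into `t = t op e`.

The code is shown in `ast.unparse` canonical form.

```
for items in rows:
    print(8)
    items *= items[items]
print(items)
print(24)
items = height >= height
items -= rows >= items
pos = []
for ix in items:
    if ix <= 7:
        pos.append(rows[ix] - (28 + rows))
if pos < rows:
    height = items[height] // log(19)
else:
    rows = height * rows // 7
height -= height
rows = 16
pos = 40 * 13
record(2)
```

8

Transformed code:
for items in rows:
    print(8)
    items = items * items[items]
print(items)
print(24)
items = height >= height
items = items - (rows >= items)
pos = [rows[ix] - (28 + rows) for ix in items if ix <= 7]
if pos < rows:
    height = items[height] // log(19)
else:
    rows = height * rows // 7
height = height - height
rows = 16
pos = 40 * 13
record(2)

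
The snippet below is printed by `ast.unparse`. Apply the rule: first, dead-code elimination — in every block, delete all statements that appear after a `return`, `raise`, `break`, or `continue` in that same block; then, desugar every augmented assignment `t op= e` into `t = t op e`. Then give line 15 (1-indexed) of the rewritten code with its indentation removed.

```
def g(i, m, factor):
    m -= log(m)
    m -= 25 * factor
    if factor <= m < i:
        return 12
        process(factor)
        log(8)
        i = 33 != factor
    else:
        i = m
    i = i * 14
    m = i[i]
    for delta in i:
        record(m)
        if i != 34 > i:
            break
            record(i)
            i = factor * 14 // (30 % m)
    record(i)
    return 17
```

Transformed code:
def g(i, m, factor):
    m = m - log(m)
    m = m - 25 * factor
    if factor <= m < i:
        return 12
    else:
        i = m
    i = i * 14
    m = i[i]
    for delta in i:
        record(m)
        if i != 34 > i:
            break
    record(i)
    return 17

return 17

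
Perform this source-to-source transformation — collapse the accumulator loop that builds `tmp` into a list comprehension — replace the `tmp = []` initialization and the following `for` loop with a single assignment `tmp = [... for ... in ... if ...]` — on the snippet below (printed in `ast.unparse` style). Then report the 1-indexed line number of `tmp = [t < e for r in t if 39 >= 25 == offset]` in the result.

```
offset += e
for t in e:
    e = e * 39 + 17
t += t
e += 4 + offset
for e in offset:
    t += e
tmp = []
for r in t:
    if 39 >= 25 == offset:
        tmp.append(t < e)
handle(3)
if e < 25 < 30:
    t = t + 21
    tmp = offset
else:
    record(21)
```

Transformed code:
offset += e
for t in e:
    e = e * 39 + 17
t += t
e += 4 + offset
for e in offset:
    t += e
tmp = [t < e for r in t if 39 >= 25 == offset]
handle(3)
if e < 25 < 30:
    t = t + 21
    tmp = offset
else:
    record(21)

8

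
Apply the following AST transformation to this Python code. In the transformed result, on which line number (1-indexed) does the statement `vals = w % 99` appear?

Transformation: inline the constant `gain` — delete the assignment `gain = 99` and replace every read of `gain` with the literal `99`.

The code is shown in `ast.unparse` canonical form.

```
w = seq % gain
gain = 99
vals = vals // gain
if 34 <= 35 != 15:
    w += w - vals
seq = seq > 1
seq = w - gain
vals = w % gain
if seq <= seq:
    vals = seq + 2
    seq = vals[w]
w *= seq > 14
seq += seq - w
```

Transformed code:
w = seq % 99
vals = vals // 99
if 34 <= 35 != 15:
    w += w - vals
seq = seq > 1
seq = w - 99
vals = w % 99
if seq <= seq:
    vals = seq + 2
    seq = vals[w]
w *= seq > 14
seq += seq - w

7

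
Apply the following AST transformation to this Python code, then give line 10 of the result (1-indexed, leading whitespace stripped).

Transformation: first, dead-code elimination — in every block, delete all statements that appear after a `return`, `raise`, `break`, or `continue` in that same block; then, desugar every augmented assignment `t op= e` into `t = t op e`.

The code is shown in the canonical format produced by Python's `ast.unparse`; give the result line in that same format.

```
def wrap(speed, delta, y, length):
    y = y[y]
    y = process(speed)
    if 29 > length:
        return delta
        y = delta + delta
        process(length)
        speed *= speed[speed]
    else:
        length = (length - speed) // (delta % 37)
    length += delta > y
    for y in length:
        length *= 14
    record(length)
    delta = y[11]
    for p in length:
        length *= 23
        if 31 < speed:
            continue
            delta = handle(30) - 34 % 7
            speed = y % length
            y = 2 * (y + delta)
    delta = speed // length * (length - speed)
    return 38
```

length = length * 14

Transformed code:
def wrap(speed, delta, y, length):
    y = y[y]
    y = process(speed)
    if 29 > length:
        return delta
    else:
        length = (length - speed) // (delta % 37)
    length = length + (delta > y)
    for y in length:
        length = length * 14
    record(length)
    delta = y[11]
    for p in length:
        length = length * 23
        if 31 < speed:
            continue
    delta = speed // length * (length - speed)
    return 38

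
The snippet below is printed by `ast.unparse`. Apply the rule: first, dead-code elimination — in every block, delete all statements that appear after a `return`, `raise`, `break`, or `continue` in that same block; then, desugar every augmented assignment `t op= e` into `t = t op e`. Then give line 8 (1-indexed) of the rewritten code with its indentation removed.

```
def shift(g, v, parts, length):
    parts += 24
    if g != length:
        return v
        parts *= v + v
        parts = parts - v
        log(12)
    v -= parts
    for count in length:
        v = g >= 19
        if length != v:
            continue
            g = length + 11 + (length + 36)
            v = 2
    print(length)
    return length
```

if length != v:

Transformed code:
def shift(g, v, parts, length):
    parts = parts + 24
    if g != length:
        return v
    v = v - parts
    for count in length:
        v = g >= 19
        if length != v:
            continue
    print(length)
    return length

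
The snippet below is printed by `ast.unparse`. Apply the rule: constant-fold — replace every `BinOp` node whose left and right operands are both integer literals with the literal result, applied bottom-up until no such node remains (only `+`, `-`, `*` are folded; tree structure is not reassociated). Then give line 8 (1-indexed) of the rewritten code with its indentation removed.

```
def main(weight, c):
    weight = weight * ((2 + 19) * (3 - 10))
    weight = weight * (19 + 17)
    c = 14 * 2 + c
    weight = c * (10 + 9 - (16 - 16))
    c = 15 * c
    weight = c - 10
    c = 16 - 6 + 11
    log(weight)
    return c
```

c = 21

Transformed code:
def main(weight, c):
    weight = weight * -147
    weight = weight * 36
    c = 28 + c
    weight = c * 19
    c = 15 * c
    weight = c - 10
    c = 21
    log(weight)
    return c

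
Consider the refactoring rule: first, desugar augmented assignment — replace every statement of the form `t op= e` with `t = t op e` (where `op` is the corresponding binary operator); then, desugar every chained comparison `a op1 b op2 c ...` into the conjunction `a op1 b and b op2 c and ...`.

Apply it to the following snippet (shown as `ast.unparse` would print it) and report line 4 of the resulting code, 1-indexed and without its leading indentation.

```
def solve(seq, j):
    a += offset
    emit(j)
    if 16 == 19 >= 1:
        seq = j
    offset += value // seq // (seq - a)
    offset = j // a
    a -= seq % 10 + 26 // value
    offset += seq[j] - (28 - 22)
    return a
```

Transformed code:
def solve(seq, j):
    a = a + offset
    emit(j)
    if 16 == 19 and 19 >= 1:
        seq = j
    offset = offset + value // seq // (seq - a)
    offset = j // a
    a = a - (seq % 10 + 26 // value)
    offset = offset + (seq[j] - (28 - 22))
    return a

if 16 == 19 and 19 >= 1:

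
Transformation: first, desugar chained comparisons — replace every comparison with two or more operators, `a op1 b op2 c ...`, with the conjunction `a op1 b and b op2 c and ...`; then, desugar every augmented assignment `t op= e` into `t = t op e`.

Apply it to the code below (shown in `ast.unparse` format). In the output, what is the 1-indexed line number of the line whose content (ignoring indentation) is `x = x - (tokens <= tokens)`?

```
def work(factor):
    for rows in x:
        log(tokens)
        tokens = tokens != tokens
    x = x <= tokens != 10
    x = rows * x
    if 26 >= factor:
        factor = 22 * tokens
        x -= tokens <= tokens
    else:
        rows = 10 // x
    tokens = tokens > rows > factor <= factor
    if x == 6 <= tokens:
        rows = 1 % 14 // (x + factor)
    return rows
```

9

Transformed code:
def work(factor):
    for rows in x:
        log(tokens)
        tokens = tokens != tokens
    x = x <= tokens and tokens != 10
    x = rows * x
    if 26 >= factor:
        factor = 22 * tokens
        x = x - (tokens <= tokens)
    else:
        rows = 10 // x
    tokens = tokens > rows and rows > factor and (factor <= factor)
    if x == 6 and 6 <= tokens:
        rows = 1 % 14 // (x + factor)
    return rows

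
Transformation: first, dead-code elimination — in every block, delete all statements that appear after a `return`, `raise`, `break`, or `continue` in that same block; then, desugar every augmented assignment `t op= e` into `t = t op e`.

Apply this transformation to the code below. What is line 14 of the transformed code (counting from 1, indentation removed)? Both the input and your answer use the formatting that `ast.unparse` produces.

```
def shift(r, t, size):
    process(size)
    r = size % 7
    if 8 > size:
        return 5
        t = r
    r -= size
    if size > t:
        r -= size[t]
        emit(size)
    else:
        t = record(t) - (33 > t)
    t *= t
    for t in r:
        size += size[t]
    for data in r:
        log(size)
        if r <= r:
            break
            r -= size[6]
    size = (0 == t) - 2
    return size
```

size = size + size[t]

Transformed code:
def shift(r, t, size):
    process(size)
    r = size % 7
    if 8 > size:
        return 5
    r = r - size
    if size > t:
        r = r - size[t]
        emit(size)
    else:
        t = record(t) - (33 > t)
    t = t * t
    for t in r:
        size = size + size[t]
    for data in r:
        log(size)
        if r <= r:
            break
    size = (0 == t) - 2
    return size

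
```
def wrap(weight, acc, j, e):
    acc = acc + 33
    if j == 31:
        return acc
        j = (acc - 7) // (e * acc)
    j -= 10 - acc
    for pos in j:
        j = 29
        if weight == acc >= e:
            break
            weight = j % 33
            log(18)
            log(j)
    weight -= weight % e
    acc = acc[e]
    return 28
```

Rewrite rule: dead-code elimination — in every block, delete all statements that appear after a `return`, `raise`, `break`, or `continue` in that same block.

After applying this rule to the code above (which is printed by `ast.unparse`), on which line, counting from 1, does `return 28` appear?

Transformed code:
def wrap(weight, acc, j, e):
    acc = acc + 33
    if j == 31:
        return acc
    j -= 10 - acc
    for pos in j:
        j = 29
        if weight == acc >= e:
            break
    weight -= weight % e
    acc = acc[e]
    return 28

12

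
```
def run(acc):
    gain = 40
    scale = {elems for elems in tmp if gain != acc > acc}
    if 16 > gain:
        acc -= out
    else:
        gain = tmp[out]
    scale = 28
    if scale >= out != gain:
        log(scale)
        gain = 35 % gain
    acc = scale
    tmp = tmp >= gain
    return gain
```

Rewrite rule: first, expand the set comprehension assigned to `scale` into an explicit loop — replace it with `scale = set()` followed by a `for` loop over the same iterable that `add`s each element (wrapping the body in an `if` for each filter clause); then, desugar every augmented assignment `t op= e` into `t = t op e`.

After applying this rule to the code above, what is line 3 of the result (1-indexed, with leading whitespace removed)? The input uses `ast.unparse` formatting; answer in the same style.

Transformed code:
def run(acc):
    gain = 40
    scale = set()
    for elems in tmp:
        if gain != acc > acc:
            scale.add(elems)
    if 16 > gain:
        acc = acc - out
    else:
        gain = tmp[out]
    scale = 28
    if scale >= out != gain:
        log(scale)
        gain = 35 % gain
    acc = scale
    tmp = tmp >= gain
    return gain

scale = set()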